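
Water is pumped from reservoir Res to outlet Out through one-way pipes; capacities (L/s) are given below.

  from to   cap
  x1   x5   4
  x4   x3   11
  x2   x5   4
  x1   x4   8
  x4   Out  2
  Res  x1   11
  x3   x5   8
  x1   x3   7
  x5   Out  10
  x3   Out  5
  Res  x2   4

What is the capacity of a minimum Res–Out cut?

15

Augment Res→x1→x3→Out: bottleneck 5, flow now 5.
Augment Res→x1→x4→Out: bottleneck 2, flow now 7.
Augment Res→x1→x5→Out: bottleneck 4, flow now 11.
Augment Res→x2→x5→Out: bottleneck 4, flow now 15.
No augmenting path remains; maximum flow = 15.
By max-flow min-cut, the minimum cut capacity equals the max flow.
In the residual graph, reachable from Res: {Res}.
Min-cut edges: Res→x1 (11), Res→x2 (4); capacity 11 + 4 = 15.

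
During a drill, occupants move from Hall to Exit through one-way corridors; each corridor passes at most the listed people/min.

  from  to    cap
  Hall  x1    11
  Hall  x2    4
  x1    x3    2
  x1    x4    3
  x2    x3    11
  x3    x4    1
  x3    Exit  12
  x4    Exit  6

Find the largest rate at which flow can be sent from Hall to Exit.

9

Augment Hall→x1→x3→Exit: bottleneck 2, flow now 2.
Augment Hall→x1→x4→Exit: bottleneck 3, flow now 5.
Augment Hall→x2→x3→Exit: bottleneck 4, flow now 9.
No augmenting path remains; maximum flow = 9.
In the residual graph, reachable from Hall: {Hall, x1}.
Min-cut edges: Hall→x2 (4), x1→x3 (2), x1→x4 (3); capacity 4 + 2 + 3 = 9.
This cut is saturated, so no flow can exceed 9.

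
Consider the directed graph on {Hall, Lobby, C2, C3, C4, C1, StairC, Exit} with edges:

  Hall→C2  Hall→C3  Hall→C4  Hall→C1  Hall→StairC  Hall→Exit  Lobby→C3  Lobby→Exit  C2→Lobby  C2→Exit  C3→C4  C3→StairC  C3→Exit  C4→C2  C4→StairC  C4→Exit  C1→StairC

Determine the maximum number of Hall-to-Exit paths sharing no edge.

4

Assign every edge capacity 1; by Menger, the answer equals the max flow.
Path Hall→Exit (+1); total 1.
Path Hall→C2→Exit (+1); total 2.
Path Hall→C3→Exit (+1); total 3.
Path Hall→C4→Exit (+1); total 4.
No residual Hall→Exit path; max flow = 4.
Certifying cut of size 4: {Hall→C2, Hall→C3, Hall→C4, Hall→Exit}.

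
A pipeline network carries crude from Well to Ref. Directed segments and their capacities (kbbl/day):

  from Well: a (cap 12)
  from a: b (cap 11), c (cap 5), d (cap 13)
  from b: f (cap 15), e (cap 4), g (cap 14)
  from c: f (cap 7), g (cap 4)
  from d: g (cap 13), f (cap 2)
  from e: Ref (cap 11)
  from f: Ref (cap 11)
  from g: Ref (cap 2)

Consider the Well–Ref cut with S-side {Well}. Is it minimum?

Given cut capacity: 12 = 12.
Augment Well→a→b→e→Ref: bottleneck 4, flow now 4.
Augment Well→a→b→f→Ref: bottleneck 7, flow now 11.
Augment Well→a→c→f→Ref: bottleneck 1, flow now 12.
No augmenting path remains; maximum flow = 12.
Cut capacity 12 equals the max flow, so it is a minimum cut.

Yes — it is a minimum cut (capacity 12).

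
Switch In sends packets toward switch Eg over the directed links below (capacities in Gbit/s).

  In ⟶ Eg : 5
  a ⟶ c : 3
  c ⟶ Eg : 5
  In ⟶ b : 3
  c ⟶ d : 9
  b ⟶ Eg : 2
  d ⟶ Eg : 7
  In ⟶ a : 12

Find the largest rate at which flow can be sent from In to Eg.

Augment In→Eg: bottleneck 5, flow now 5.
Augment In→b→Eg: bottleneck 2, flow now 7.
Augment In→a→c→Eg: bottleneck 3, flow now 10.
No augmenting path remains; maximum flow = 10.
In the residual graph, reachable from In: {In, a, b}.
Min-cut edges: In→Eg (5), a→c (3), b→Eg (2); capacity 5 + 3 + 2 = 10.
This cut is saturated, so no flow can exceed 10.

10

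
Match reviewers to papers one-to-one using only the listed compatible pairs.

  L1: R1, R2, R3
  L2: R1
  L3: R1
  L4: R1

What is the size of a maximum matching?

Unit-capacity flow: source→left, listed edges, right→sink; max matching = max flow.
Augmenting path L1→R1 (+1); matched 1.
Augmenting path L2→R1→L1→R2 (+1); matched 2.
No augmenting path remains; maximum matching = 2.
König certificate: {L1, R1} is a vertex cover of size 2 (every listed pair touches it), so no matching can be larger.

2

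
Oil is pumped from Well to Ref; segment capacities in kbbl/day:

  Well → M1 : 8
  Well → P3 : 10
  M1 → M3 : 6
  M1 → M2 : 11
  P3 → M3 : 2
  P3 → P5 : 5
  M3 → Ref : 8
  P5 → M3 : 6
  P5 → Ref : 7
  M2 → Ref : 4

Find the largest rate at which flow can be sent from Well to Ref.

15

Augment Well→M1→M3→Ref: bottleneck 6, flow now 6.
Augment Well→M1→M2→Ref: bottleneck 2, flow now 8.
Augment Well→P3→M3→Ref: bottleneck 2, flow now 10.
Augment Well→P3→P5→Ref: bottleneck 5, flow now 15.
No augmenting path remains; maximum flow = 15.
In the residual graph, reachable from Well: {Well, P3}.
Min-cut edges: Well→M1 (8), P3→M3 (2), P3→P5 (5); capacity 8 + 2 + 5 = 15.
This cut is saturated, so no flow can exceed 15.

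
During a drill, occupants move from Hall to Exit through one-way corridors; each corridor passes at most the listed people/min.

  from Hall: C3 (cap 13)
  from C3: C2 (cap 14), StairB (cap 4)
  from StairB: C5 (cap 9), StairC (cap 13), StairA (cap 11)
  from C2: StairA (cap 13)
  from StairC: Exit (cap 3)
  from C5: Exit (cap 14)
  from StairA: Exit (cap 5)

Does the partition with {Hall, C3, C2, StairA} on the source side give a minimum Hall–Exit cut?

Yes — it is a minimum cut (capacity 9).

Given cut capacity: 4 + 5 = 9.
Augment Hall→C3→StairB→StairC→Exit: bottleneck 3, flow now 3.
Augment Hall→C3→StairB→C5→Exit: bottleneck 1, flow now 4.
Augment Hall→C3→C2→StairA→Exit: bottleneck 5, flow now 9.
No augmenting path remains; maximum flow = 9.
Cut capacity 9 equals the max flow, so it is a minimum cut.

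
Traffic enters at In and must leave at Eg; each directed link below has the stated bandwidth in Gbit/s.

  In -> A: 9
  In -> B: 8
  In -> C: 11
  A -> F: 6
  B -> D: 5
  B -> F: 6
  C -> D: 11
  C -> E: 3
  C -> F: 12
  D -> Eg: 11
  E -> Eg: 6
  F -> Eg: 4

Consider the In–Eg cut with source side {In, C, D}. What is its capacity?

Edges leaving {In, C, D}: In→A (9), In→B (8), C→E (3), C→F (12), D→Eg (11).
Cut capacity = 9 + 8 + 3 + 12 + 11 = 43.

43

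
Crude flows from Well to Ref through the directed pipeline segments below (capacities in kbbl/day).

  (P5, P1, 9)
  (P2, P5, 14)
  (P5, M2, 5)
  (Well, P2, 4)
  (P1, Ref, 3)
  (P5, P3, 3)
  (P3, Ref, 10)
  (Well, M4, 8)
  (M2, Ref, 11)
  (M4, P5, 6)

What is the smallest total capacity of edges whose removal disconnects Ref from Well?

10

Augment Well→M4→P5→P1→Ref: bottleneck 3, flow now 3.
Augment Well→M4→P5→M2→Ref: bottleneck 3, flow now 6.
Augment Well→P2→P5→M2→Ref: bottleneck 2, flow now 8.
Augment Well→P2→P5→P3→Ref: bottleneck 2, flow now 10.
No augmenting path remains; maximum flow = 10.
By max-flow min-cut, the minimum cut capacity equals the max flow.
In the residual graph, reachable from Well: {Well, M4}.
Min-cut edges: Well→P2 (4), M4→P5 (6); capacity 4 + 6 = 10.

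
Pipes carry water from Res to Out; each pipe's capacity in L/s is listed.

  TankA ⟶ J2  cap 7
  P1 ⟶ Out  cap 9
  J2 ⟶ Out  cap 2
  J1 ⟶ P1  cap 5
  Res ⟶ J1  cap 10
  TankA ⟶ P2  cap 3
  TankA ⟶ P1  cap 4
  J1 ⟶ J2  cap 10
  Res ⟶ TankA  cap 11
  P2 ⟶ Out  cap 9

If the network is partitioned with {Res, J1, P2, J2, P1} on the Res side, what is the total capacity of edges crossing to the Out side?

31

Edges leaving {Res, J1, P2, J2, P1}: Res→TankA (11), P2→Out (9), J2→Out (2), P1→Out (9).
Cut capacity = 11 + 9 + 2 + 9 = 31.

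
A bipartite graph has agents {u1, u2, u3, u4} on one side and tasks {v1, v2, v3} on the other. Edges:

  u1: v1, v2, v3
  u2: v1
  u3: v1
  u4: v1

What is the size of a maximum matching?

2

Unit-capacity flow: source→left, listed edges, right→sink; max matching = max flow.
Augmenting path u1→v1 (+1); matched 1.
Augmenting path u2→v1→u1→v2 (+1); matched 2.
No augmenting path remains; maximum matching = 2.
König certificate: {u1, v1} is a vertex cover of size 2 (every listed pair touches it), so no matching can be larger.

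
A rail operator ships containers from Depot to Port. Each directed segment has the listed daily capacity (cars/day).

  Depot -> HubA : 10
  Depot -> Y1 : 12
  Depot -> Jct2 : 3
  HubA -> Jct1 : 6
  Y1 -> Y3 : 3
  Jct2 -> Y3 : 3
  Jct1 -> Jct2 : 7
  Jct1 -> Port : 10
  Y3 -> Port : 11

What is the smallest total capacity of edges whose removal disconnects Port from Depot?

12

Augment Depot→HubA→Jct1→Port: bottleneck 6, flow now 6.
Augment Depot→Y1→Y3→Port: bottleneck 3, flow now 9.
Augment Depot→Jct2→Y3→Port: bottleneck 3, flow now 12.
No augmenting path remains; maximum flow = 12.
By max-flow min-cut, the minimum cut capacity equals the max flow.
In the residual graph, reachable from Depot: {Depot, HubA, Y1}.
Min-cut edges: Depot→Jct2 (3), HubA→Jct1 (6), Y1→Y3 (3); capacity 3 + 6 + 3 = 12.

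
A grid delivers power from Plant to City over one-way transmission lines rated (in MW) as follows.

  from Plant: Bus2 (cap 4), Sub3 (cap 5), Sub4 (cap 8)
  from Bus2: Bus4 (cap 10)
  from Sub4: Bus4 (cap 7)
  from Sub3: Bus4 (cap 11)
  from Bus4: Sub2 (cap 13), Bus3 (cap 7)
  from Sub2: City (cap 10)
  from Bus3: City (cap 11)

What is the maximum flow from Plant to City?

Augment Plant→Bus2→Bus4→Sub2→City: bottleneck 4, flow now 4.
Augment Plant→Sub4→Bus4→Sub2→City: bottleneck 6, flow now 10.
Augment Plant→Sub4→Bus4→Bus3→City: bottleneck 1, flow now 11.
Augment Plant→Sub3→Bus4→Bus3→City: bottleneck 5, flow now 16.
No augmenting path remains; maximum flow = 16.
In the residual graph, reachable from Plant: {Plant, Sub4}.
Min-cut edges: Plant→Bus2 (4), Plant→Sub3 (5), Sub4→Bus4 (7); capacity 4 + 5 + 7 = 16.
This cut is saturated, so no flow can exceed 16.

16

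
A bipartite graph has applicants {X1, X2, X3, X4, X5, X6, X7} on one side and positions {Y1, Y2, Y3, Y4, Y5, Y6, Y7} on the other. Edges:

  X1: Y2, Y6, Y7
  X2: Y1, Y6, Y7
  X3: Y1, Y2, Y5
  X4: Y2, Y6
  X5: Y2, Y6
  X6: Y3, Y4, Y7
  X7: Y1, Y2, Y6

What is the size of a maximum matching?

6

Unit-capacity flow: source→left, listed edges, right→sink; max matching = max flow.
Augmenting path X1→Y2 (+1); matched 1.
Augmenting path X2→Y1 (+1); matched 2.
Augmenting path X3→Y5 (+1); matched 3.
Augmenting path X4→Y6 (+1); matched 4.
Augmenting path X6→Y3 (+1); matched 5.
Augmenting path X5→Y2→X1→Y7 (+1); matched 6.
No augmenting path remains; maximum matching = 6.
König certificate: {X3, X6, Y1, Y2, Y6, Y7} is a vertex cover of size 6 (every listed pair touches it), so no matching can be larger.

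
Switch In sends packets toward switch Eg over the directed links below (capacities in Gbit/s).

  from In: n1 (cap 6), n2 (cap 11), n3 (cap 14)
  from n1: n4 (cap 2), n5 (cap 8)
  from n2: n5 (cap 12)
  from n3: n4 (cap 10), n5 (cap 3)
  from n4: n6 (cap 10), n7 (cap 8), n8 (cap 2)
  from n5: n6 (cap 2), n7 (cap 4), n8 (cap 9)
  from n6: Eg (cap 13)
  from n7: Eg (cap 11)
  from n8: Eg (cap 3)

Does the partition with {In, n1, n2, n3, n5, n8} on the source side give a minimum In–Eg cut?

Yes — it is a minimum cut (capacity 21).

Given cut capacity: 2 + 10 + 2 + 4 + 3 = 21.
Augment In→n1→n4→n6→Eg: bottleneck 2, flow now 2.
Augment In→n1→n5→n6→Eg: bottleneck 2, flow now 4.
Augment In→n1→n5→n7→Eg: bottleneck 2, flow now 6.
Augment In→n2→n5→n7→Eg: bottleneck 2, flow now 8.
Augment In→n2→n5→n8→Eg: bottleneck 3, flow now 11.
Augment In→n3→n4→n6→Eg: bottleneck 8, flow now 19.
Augment In→n3→n4→n7→Eg: bottleneck 2, flow now 21.
No augmenting path remains; maximum flow = 21.
Cut capacity 21 equals the max flow, so it is a minimum cut.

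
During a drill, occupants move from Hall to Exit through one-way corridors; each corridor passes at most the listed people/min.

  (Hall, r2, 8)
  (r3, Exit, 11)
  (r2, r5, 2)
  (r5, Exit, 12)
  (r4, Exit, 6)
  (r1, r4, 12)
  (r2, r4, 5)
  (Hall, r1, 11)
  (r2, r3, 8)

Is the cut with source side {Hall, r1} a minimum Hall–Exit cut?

Given cut capacity: 8 + 12 = 20.
Augment Hall→r1→r4→Exit: bottleneck 6, flow now 6.
Augment Hall→r2→r3→Exit: bottleneck 8, flow now 14.
No augmenting path remains; maximum flow = 14.
In the residual graph, reachable from Hall: {Hall, r1, r4}.
Min-cut edges: Hall→r2 (8), r4→Exit (6); capacity 8 + 6 = 14.
Cut capacity 20 exceeds the max flow 14, so it is not minimum.

No — its capacity is 20, but the minimum cut has capacity 14.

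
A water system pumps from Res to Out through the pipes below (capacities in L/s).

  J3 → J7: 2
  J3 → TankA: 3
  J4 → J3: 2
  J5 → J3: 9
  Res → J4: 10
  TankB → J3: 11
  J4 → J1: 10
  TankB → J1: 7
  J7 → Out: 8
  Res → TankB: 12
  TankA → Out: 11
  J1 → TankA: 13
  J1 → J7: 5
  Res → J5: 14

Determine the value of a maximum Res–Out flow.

18

Augment Res→J4→J3→TankA→Out: bottleneck 2, flow now 2.
Augment Res→J4→J1→TankA→Out: bottleneck 8, flow now 10.
Augment Res→J5→J3→TankA→Out: bottleneck 1, flow now 11.
Augment Res→J5→J3→J7→Out: bottleneck 2, flow now 13.
Augment Res→TankB→J1→J7→Out: bottleneck 5, flow now 18.
No augmenting path remains; maximum flow = 18.
In the residual graph, reachable from Res: {Res, J4, J5, TankB, J3, J1, TankA}.
Min-cut edges: J3→J7 (2), J1→J7 (5), TankA→Out (11); capacity 2 + 5 + 11 = 18.
This cut is saturated, so no flow can exceed 18.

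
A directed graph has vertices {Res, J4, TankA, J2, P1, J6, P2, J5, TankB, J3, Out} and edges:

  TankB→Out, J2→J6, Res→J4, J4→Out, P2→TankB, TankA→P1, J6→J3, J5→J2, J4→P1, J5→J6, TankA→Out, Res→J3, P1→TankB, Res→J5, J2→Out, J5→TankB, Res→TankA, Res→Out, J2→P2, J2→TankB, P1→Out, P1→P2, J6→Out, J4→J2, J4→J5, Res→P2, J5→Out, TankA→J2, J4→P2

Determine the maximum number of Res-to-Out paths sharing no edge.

Assign every edge capacity 1; by Menger, the answer equals the max flow.
Path Res→Out (+1); total 1.
Path Res→J4→Out (+1); total 2.
Path Res→TankA→Out (+1); total 3.
Path Res→J5→Out (+1); total 4.
Path Res→P2→TankB→Out (+1); total 5.
No residual Res→Out path; max flow = 5.
Certifying cut of size 5: {Res→J4, Res→J5, Res→Out, Res→P2, Res→TankA}.

5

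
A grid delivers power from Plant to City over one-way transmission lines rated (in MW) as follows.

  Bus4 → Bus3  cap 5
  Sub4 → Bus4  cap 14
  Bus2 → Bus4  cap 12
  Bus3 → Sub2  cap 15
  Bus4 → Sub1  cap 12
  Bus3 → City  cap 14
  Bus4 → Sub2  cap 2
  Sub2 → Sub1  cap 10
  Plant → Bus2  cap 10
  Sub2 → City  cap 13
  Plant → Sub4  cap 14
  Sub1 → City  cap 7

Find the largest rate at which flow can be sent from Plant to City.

14

Augment Plant→Bus2→Bus4→Bus3→City: bottleneck 5, flow now 5.
Augment Plant→Bus2→Bus4→Sub1→City: bottleneck 5, flow now 10.
Augment Plant→Sub4→Bus4→Sub1→City: bottleneck 2, flow now 12.
Augment Plant→Sub4→Bus4→Sub2→City: bottleneck 2, flow now 14.
No augmenting path remains; maximum flow = 14.
In the residual graph, reachable from Plant: {Plant, Bus2, Sub4, Bus4, Sub1}.
Min-cut edges: Bus4→Bus3 (5), Bus4→Sub2 (2), Sub1→City (7); capacity 5 + 2 + 7 = 14.
This cut is saturated, so no flow can exceed 14.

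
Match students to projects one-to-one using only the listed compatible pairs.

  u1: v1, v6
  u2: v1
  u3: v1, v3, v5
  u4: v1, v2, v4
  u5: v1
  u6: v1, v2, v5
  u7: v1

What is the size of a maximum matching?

Unit-capacity flow: source→left, listed edges, right→sink; max matching = max flow.
Augmenting path u1→v1 (+1); matched 1.
Augmenting path u3→v3 (+1); matched 2.
Augmenting path u4→v2 (+1); matched 3.
Augmenting path u6→v5 (+1); matched 4.
Augmenting path u2→v1→u1→v6 (+1); matched 5.
No augmenting path remains; maximum matching = 5.
König certificate: {u1, u3, u4, u6, v1} is a vertex cover of size 5 (every listed pair touches it), so no matching can be larger.

5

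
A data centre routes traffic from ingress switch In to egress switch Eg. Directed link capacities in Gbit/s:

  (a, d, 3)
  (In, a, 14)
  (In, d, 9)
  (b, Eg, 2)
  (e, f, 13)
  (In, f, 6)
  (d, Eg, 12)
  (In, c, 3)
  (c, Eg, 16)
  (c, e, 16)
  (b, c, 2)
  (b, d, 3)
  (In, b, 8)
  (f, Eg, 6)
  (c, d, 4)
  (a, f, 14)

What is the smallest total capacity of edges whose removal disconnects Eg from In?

25

Augment In→b→Eg: bottleneck 2, flow now 2.
Augment In→c→Eg: bottleneck 3, flow now 5.
Augment In→d→Eg: bottleneck 9, flow now 14.
Augment In→f→Eg: bottleneck 6, flow now 20.
Augment In→a→d→Eg: bottleneck 3, flow now 23.
Augment In→b→c→Eg: bottleneck 2, flow now 25.
No augmenting path remains; maximum flow = 25.
By max-flow min-cut, the minimum cut capacity equals the max flow.
In the residual graph, reachable from In: {In, a, b, d, f}.
Min-cut edges: In→c (3), b→c (2), b→Eg (2), d→Eg (12), f→Eg (6); capacity 3 + 2 + 2 + 12 + 6 = 25.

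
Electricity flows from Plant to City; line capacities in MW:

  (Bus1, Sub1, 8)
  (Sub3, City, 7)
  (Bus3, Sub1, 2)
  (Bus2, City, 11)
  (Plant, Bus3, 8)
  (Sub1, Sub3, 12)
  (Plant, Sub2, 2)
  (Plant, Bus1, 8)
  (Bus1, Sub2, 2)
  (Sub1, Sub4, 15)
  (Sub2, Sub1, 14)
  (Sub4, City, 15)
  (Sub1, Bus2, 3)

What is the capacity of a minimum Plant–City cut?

Augment Plant→Bus3→Sub1→Bus2→City: bottleneck 2, flow now 2.
Augment Plant→Bus1→Sub1→Bus2→City: bottleneck 1, flow now 3.
Augment Plant→Bus1→Sub1→Sub4→City: bottleneck 7, flow now 10.
Augment Plant→Sub2→Sub1→Sub4→City: bottleneck 2, flow now 12.
No augmenting path remains; maximum flow = 12.
By max-flow min-cut, the minimum cut capacity equals the max flow.
In the residual graph, reachable from Plant: {Plant, Bus3}.
Min-cut edges: Plant→Bus1 (8), Plant→Sub2 (2), Bus3→Sub1 (2); capacity 8 + 2 + 2 = 12.

12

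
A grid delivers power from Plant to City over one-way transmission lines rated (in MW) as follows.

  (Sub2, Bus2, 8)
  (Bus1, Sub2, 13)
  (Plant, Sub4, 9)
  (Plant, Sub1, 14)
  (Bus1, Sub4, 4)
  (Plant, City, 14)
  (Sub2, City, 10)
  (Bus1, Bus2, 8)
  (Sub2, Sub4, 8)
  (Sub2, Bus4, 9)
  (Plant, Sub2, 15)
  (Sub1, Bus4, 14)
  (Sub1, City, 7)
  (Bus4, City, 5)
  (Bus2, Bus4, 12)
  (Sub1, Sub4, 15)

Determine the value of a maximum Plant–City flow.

36

Augment Plant→City: bottleneck 14, flow now 14.
Augment Plant→Sub2→City: bottleneck 10, flow now 24.
Augment Plant→Sub1→City: bottleneck 7, flow now 31.
Augment Plant→Sub2→Bus4→City: bottleneck 5, flow now 36.
No augmenting path remains; maximum flow = 36.
In the residual graph, reachable from Plant: {Plant, Sub2, Bus2, Sub1, Sub4, Bus4}.
Min-cut edges: Plant→City (14), Sub2→City (10), Sub1→City (7), Bus4→City (5); capacity 14 + 10 + 7 + 5 = 36.
This cut is saturated, so no flow can exceed 36.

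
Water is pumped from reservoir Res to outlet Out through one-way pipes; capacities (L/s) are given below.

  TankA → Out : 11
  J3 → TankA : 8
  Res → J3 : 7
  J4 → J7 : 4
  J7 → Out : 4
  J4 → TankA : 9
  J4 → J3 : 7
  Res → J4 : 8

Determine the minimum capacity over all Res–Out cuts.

15

Augment Res→J3→TankA→Out: bottleneck 7, flow now 7.
Augment Res→J4→J7→Out: bottleneck 4, flow now 11.
Augment Res→J4→TankA→Out: bottleneck 4, flow now 15.
No augmenting path remains; maximum flow = 15.
By max-flow min-cut, the minimum cut capacity equals the max flow.
In the residual graph, reachable from Res: {Res}.
Min-cut edges: Res→J3 (7), Res→J4 (8); capacity 7 + 8 = 15.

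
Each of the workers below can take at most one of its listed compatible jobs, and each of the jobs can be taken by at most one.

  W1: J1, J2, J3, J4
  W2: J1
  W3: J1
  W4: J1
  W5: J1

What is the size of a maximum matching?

2

Unit-capacity flow: source→left, listed edges, right→sink; max matching = max flow.
Augmenting path W1→J1 (+1); matched 1.
Augmenting path W2→J1→W1→J2 (+1); matched 2.
No augmenting path remains; maximum matching = 2.
König certificate: {W1, J1} is a vertex cover of size 2 (every listed pair touches it), so no matching can be larger.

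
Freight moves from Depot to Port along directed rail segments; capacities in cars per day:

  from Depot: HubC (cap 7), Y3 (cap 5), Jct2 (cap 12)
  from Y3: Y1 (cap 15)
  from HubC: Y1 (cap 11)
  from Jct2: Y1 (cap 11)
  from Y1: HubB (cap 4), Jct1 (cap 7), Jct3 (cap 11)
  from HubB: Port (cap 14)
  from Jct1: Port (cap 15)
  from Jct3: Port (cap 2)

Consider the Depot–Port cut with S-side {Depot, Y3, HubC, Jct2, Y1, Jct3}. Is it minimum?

Given cut capacity: 4 + 7 + 2 = 13.
Augment Depot→Y3→Y1→HubB→Port: bottleneck 4, flow now 4.
Augment Depot→Y3→Y1→Jct1→Port: bottleneck 1, flow now 5.
Augment Depot→HubC→Y1→Jct1→Port: bottleneck 6, flow now 11.
Augment Depot→HubC→Y1→Jct3→Port: bottleneck 1, flow now 12.
Augment Depot→Jct2→Y1→Jct3→Port: bottleneck 1, flow now 13.
No augmenting path remains; maximum flow = 13.
Cut capacity 13 equals the max flow, so it is a minimum cut.

Yes — it is a minimum cut (capacity 13).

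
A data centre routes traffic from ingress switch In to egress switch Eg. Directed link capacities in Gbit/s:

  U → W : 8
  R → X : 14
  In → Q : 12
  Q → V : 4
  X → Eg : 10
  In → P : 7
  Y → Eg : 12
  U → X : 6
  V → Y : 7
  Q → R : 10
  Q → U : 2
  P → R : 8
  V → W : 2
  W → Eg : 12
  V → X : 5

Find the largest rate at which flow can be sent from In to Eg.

16

Augment In→P→R→X→Eg: bottleneck 7, flow now 7.
Augment In→Q→R→X→Eg: bottleneck 3, flow now 10.
Augment In→Q→U→W→Eg: bottleneck 2, flow now 12.
Augment In→Q→V→W→Eg: bottleneck 2, flow now 14.
Augment In→Q→V→Y→Eg: bottleneck 2, flow now 16.
No augmenting path remains; maximum flow = 16.
In the residual graph, reachable from In: {In, P, Q, R, X}.
Min-cut edges: Q→U (2), Q→V (4), X→Eg (10); capacity 2 + 4 + 10 = 16.
This cut is saturated, so no flow can exceed 16.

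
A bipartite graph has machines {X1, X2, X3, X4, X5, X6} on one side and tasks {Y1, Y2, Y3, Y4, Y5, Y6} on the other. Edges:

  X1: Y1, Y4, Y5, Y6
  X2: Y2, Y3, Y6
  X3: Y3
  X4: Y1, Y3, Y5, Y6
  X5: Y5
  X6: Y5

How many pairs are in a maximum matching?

Unit-capacity flow: source→left, listed edges, right→sink; max matching = max flow.
Augmenting path X1→Y1 (+1); matched 1.
Augmenting path X2→Y2 (+1); matched 2.
Augmenting path X3→Y3 (+1); matched 3.
Augmenting path X4→Y5 (+1); matched 4.
Augmenting path X5→Y5→X4→Y6 (+1); matched 5.
No augmenting path remains; maximum matching = 5.
König certificate: {X1, X2, X3, X4, Y5} is a vertex cover of size 5 (every listed pair touches it), so no matching can be larger.

5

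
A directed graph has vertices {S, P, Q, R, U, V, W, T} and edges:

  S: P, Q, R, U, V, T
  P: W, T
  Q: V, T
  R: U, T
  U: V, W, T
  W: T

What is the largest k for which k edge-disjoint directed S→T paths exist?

Assign every edge capacity 1; by Menger, the answer equals the max flow.
Path S→T (+1); total 1.
Path S→P→T (+1); total 2.
Path S→Q→T (+1); total 3.
Path S→R→T (+1); total 4.
Path S→U→T (+1); total 5.
No residual S→T path; max flow = 5.
Certifying cut of size 5: {S→P, S→Q, S→R, S→T, S→U}.

5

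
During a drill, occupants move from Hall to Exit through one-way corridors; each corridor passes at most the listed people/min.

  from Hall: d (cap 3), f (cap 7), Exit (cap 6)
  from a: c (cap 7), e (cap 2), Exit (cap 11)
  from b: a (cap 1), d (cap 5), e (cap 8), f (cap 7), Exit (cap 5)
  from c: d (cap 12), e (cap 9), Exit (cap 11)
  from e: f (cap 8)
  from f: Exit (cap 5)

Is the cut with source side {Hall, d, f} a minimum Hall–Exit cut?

Given cut capacity: 6 + 5 = 11.
Augment Hall→Exit: bottleneck 6, flow now 6.
Augment Hall→f→Exit: bottleneck 5, flow now 11.
No augmenting path remains; maximum flow = 11.
Cut capacity 11 equals the max flow, so it is a minimum cut.

Yes — it is a minimum cut (capacity 11).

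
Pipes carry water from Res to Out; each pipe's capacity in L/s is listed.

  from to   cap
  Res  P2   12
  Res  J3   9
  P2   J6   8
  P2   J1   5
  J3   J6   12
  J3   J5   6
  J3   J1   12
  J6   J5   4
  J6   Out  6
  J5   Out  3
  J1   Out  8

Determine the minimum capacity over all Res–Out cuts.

Augment Res→P2→J6→Out: bottleneck 6, flow now 6.
Augment Res→P2→J1→Out: bottleneck 5, flow now 11.
Augment Res→J3→J5→Out: bottleneck 3, flow now 14.
Augment Res→J3→J1→Out: bottleneck 3, flow now 17.
No augmenting path remains; maximum flow = 17.
By max-flow min-cut, the minimum cut capacity equals the max flow.
In the residual graph, reachable from Res: {Res, P2, J3, J6, J5, J1}.
Min-cut edges: J6→Out (6), J5→Out (3), J1→Out (8); capacity 6 + 3 + 8 = 17.

17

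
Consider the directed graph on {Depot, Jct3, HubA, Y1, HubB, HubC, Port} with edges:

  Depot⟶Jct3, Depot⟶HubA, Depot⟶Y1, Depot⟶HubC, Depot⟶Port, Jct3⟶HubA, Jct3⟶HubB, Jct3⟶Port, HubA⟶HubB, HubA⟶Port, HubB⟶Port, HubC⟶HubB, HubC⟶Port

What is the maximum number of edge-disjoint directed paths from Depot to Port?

Assign every edge capacity 1; by Menger, the answer equals the max flow.
Path Depot→Port (+1); total 1.
Path Depot→Jct3→Port (+1); total 2.
Path Depot→HubA→Port (+1); total 3.
Path Depot→HubC→Port (+1); total 4.
No residual Depot→Port path; max flow = 4.
Certifying cut of size 4: {Depot→HubA, Depot→HubC, Depot→Jct3, Depot→Port}.

4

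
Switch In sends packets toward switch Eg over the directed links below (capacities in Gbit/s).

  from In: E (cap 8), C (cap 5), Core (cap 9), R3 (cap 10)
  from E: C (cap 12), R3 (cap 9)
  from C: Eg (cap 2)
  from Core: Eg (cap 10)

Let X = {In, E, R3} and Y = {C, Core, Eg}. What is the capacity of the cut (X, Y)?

Edges leaving {In, E, R3}: In→C (5), In→Core (9), E→C (12).
Cut capacity = 5 + 9 + 12 = 26.

26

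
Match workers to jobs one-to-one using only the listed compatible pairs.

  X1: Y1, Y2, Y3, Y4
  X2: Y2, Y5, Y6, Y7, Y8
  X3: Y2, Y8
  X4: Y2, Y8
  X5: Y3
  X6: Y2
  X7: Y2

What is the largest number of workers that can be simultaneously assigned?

Unit-capacity flow: source→left, listed edges, right→sink; max matching = max flow.
Augmenting path X1→Y1 (+1); matched 1.
Augmenting path X2→Y2 (+1); matched 2.
Augmenting path X3→Y8 (+1); matched 3.
Augmenting path X5→Y3 (+1); matched 4.
Augmenting path X4→Y2→X2→Y5 (+1); matched 5.
No augmenting path remains; maximum matching = 5.
König certificate: {X1, X2, X5, Y2, Y8} is a vertex cover of size 5 (every listed pair touches it), so no matching can be larger.

5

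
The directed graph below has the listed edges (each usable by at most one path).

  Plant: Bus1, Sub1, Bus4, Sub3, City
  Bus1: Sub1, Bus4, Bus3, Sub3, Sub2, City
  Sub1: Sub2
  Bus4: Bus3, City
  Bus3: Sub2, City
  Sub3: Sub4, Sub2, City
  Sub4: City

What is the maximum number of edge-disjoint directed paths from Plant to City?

Assign every edge capacity 1; by Menger, the answer equals the max flow.
Path Plant→City (+1); total 1.
Path Plant→Bus1→City (+1); total 2.
Path Plant→Bus4→City (+1); total 3.
Path Plant→Sub3→City (+1); total 4.
No residual Plant→City path; max flow = 4.
Certifying cut of size 4: {Plant→Bus1, Plant→Bus4, Plant→City, Plant→Sub3}.

4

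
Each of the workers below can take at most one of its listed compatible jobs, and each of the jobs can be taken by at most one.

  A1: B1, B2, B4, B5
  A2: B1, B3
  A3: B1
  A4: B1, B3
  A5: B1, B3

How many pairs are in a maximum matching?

Unit-capacity flow: source→left, listed edges, right→sink; max matching = max flow.
Augmenting path A1→B1 (+1); matched 1.
Augmenting path A2→B3 (+1); matched 2.
Augmenting path A3→B1→A1→B2 (+1); matched 3.
No augmenting path remains; maximum matching = 3.
König certificate: {A1, B1, B3} is a vertex cover of size 3 (every listed pair touches it), so no matching can be larger.

3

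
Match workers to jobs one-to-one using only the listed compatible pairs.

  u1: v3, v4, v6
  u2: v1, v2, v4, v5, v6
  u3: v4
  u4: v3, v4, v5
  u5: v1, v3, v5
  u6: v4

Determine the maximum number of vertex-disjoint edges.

Unit-capacity flow: source→left, listed edges, right→sink; max matching = max flow.
Augmenting path u1→v3 (+1); matched 1.
Augmenting path u2→v1 (+1); matched 2.
Augmenting path u3→v4 (+1); matched 3.
Augmenting path u4→v5 (+1); matched 4.
Augmenting path u5→v1→u2→v2 (+1); matched 5.
No augmenting path remains; maximum matching = 5.
König certificate: {u1, u2, u4, u5, v4} is a vertex cover of size 5 (every listed pair touches it), so no matching can be larger.

5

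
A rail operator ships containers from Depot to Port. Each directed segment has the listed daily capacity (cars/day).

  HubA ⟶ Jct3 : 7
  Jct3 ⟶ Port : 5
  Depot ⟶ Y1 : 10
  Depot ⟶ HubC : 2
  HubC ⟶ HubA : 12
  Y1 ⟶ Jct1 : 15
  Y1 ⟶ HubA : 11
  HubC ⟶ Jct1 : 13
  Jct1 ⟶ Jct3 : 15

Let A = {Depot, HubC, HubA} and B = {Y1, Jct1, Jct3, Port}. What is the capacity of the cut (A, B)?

30

Edges leaving {Depot, HubC, HubA}: Depot→Y1 (10), HubC→Jct1 (13), HubA→Jct3 (7).
Cut capacity = 10 + 13 + 7 = 30.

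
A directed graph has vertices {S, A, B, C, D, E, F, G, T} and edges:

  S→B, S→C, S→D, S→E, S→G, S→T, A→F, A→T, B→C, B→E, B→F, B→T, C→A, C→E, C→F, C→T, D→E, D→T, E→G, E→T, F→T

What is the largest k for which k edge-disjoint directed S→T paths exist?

Assign every edge capacity 1; by Menger, the answer equals the max flow.
Path S→T (+1); total 1.
Path S→B→T (+1); total 2.
Path S→C→T (+1); total 3.
Path S→D→T (+1); total 4.
Path S→E→T (+1); total 5.
No residual S→T path; max flow = 5.
Certifying cut of size 5: {S→B, S→C, S→D, S→E, S→T}.

5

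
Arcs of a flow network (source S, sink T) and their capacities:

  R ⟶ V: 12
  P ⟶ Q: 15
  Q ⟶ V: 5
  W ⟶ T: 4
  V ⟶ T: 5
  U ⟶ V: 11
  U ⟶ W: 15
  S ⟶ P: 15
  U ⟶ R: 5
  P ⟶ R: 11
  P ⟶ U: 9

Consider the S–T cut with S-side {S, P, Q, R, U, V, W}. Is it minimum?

Given cut capacity: 5 + 4 = 9.
Augment S→P→Q→V→T: bottleneck 5, flow now 5.
Augment S→P→U→W→T: bottleneck 4, flow now 9.
No augmenting path remains; maximum flow = 9.
Cut capacity 9 equals the max flow, so it is a minimum cut.

Yes — it is a minimum cut (capacity 9).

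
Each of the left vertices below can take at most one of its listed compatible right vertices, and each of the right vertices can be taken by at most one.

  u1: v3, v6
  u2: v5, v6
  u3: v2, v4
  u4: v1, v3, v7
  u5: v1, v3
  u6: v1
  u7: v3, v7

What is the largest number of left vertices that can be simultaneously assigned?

6

Unit-capacity flow: source→left, listed edges, right→sink; max matching = max flow.
Augmenting path u1→v3 (+1); matched 1.
Augmenting path u2→v5 (+1); matched 2.
Augmenting path u3→v2 (+1); matched 3.
Augmenting path u4→v1 (+1); matched 4.
Augmenting path u7→v7 (+1); matched 5.
Augmenting path u5→v3→u1→v6 (+1); matched 6.
No augmenting path remains; maximum matching = 6.
König certificate: {u1, u2, u3, v1, v3, v7} is a vertex cover of size 6 (every listed pair touches it), so no matching can be larger.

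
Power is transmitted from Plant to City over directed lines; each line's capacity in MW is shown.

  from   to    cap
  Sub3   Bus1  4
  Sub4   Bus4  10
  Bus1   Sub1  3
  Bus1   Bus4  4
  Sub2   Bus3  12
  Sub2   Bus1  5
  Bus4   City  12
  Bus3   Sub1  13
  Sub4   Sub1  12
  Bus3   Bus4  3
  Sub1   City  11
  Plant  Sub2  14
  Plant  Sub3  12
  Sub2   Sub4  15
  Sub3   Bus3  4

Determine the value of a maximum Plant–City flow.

22

Augment Plant→Sub3→Bus1→Sub1→City: bottleneck 3, flow now 3.
Augment Plant→Sub3→Bus1→Bus4→City: bottleneck 1, flow now 4.
Augment Plant→Sub3→Bus3→Sub1→City: bottleneck 4, flow now 8.
Augment Plant→Sub2→Sub4→Sub1→City: bottleneck 4, flow now 12.
Augment Plant→Sub2→Sub4→Bus4→City: bottleneck 10, flow now 22.
No augmenting path remains; maximum flow = 22.
In the residual graph, reachable from Plant: {Plant, Sub3}.
Min-cut edges: Plant→Sub2 (14), Sub3→Bus1 (4), Sub3→Bus3 (4); capacity 14 + 4 + 4 = 22.
This cut is saturated, so no flow can exceed 22.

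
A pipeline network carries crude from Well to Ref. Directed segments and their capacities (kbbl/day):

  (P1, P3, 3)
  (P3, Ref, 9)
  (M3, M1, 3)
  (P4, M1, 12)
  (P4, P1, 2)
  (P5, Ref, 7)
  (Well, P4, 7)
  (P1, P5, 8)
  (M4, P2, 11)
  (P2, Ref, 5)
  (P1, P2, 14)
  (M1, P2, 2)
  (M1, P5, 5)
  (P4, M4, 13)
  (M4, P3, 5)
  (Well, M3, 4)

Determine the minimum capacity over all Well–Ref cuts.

Augment Well→P4→M1→P5→Ref: bottleneck 5, flow now 5.
Augment Well→P4→M1→P2→Ref: bottleneck 2, flow now 7.
Augment Well→M3→M1→P4→P1→P5→Ref: bottleneck 2, flow now 9. (uses reverse residual edge)
Augment Well→M3→M1→P4→M4→P3→Ref: bottleneck 1, flow now 10. (uses reverse residual edge)
No augmenting path remains; maximum flow = 10.
By max-flow min-cut, the minimum cut capacity equals the max flow.
In the residual graph, reachable from Well: {Well, M3}.
Min-cut edges: Well→P4 (7), M3→M1 (3); capacity 7 + 3 = 10.

10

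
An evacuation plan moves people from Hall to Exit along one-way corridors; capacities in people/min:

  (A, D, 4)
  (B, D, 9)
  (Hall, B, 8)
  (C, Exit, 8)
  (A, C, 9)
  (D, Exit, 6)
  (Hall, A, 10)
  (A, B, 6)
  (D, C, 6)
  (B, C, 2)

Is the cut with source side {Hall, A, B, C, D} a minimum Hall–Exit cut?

Yes — it is a minimum cut (capacity 14).

Given cut capacity: 8 + 6 = 14.
Augment Hall→A→C→Exit: bottleneck 8, flow now 8.
Augment Hall→A→D→Exit: bottleneck 2, flow now 10.
Augment Hall→B→D→Exit: bottleneck 4, flow now 14.
No augmenting path remains; maximum flow = 14.
Cut capacity 14 equals the max flow, so it is a minimum cut.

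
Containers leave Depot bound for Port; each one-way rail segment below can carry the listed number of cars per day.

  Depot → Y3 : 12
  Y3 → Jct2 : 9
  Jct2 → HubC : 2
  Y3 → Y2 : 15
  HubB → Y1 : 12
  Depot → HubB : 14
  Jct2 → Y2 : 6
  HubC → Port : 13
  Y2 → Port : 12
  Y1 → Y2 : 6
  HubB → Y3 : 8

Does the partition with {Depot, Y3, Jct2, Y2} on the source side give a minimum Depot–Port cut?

No — its capacity is 28, but the minimum cut has capacity 14.

Given cut capacity: 14 + 2 + 12 = 28.
Augment Depot→Y3→Y2→Port: bottleneck 12, flow now 12.
Augment Depot→HubB→Y3→Jct2→HubC→Port: bottleneck 2, flow now 14.
No augmenting path remains; maximum flow = 14.
In the residual graph, reachable from Depot: {Depot, Y3, HubB, Jct2, Y1, Y2}.
Min-cut edges: Jct2→HubC (2), Y2→Port (12); capacity 2 + 12 = 14.
Cut capacity 28 exceeds the max flow 14, so it is not minimum.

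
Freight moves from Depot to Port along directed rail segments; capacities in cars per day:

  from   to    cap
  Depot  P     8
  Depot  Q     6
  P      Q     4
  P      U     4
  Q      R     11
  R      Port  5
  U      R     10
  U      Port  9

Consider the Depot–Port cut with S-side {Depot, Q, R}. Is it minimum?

No — its capacity is 13, but the minimum cut has capacity 9.

Given cut capacity: 8 + 5 = 13.
Augment Depot→P→U→Port: bottleneck 4, flow now 4.
Augment Depot→Q→R→Port: bottleneck 5, flow now 9.
No augmenting path remains; maximum flow = 9.
In the residual graph, reachable from Depot: {Depot, P, Q, R}.
Min-cut edges: P→U (4), R→Port (5); capacity 4 + 5 = 9.
Cut capacity 13 exceeds the max flow 9, so it is not minimum.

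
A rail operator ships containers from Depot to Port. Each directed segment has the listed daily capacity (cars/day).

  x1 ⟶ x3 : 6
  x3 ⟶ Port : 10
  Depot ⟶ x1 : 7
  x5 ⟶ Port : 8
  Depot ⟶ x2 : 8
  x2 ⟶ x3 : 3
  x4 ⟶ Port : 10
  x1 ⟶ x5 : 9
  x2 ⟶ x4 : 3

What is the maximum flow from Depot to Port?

Augment Depot→x1→x3→Port: bottleneck 6, flow now 6.
Augment Depot→x1→x5→Port: bottleneck 1, flow now 7.
Augment Depot→x2→x3→Port: bottleneck 3, flow now 10.
Augment Depot→x2→x4→Port: bottleneck 3, flow now 13.
No augmenting path remains; maximum flow = 13.
In the residual graph, reachable from Depot: {Depot, x2}.
Min-cut edges: Depot→x1 (7), x2→x3 (3), x2→x4 (3); capacity 7 + 3 + 3 = 13.
This cut is saturated, so no flow can exceed 13.

13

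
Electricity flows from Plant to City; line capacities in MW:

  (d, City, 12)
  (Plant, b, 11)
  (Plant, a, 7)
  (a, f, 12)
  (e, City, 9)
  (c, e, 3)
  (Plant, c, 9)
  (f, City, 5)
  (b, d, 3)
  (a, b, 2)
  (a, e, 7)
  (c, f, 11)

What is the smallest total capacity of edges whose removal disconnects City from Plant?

Augment Plant→a→e→City: bottleneck 7, flow now 7.
Augment Plant→b→d→City: bottleneck 3, flow now 10.
Augment Plant→c→e→City: bottleneck 2, flow now 12.
Augment Plant→c→f→City: bottleneck 5, flow now 17.
No augmenting path remains; maximum flow = 17.
By max-flow min-cut, the minimum cut capacity equals the max flow.
In the residual graph, reachable from Plant: {Plant, a, b, c, e, f}.
Min-cut edges: b→d (3), e→City (9), f→City (5); capacity 3 + 9 + 5 = 17.

17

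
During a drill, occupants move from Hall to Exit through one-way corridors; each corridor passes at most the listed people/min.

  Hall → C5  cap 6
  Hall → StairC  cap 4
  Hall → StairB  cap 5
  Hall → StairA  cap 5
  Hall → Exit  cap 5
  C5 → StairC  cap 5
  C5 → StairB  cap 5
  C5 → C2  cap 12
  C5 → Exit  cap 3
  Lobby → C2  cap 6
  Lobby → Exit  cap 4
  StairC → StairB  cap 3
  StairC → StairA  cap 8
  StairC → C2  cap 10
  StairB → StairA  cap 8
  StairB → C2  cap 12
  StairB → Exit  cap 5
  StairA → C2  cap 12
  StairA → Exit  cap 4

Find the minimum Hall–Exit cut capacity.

17

Augment Hall→Exit: bottleneck 5, flow now 5.
Augment Hall→C5→Exit: bottleneck 3, flow now 8.
Augment Hall→StairB→Exit: bottleneck 5, flow now 13.
Augment Hall→StairA→Exit: bottleneck 4, flow now 17.
No augmenting path remains; maximum flow = 17.
By max-flow min-cut, the minimum cut capacity equals the max flow.
In the residual graph, reachable from Hall: {Hall, C5, StairC, StairB, StairA, C2}.
Min-cut edges: Hall→Exit (5), C5→Exit (3), StairB→Exit (5), StairA→Exit (4); capacity 5 + 3 + 5 + 4 = 17.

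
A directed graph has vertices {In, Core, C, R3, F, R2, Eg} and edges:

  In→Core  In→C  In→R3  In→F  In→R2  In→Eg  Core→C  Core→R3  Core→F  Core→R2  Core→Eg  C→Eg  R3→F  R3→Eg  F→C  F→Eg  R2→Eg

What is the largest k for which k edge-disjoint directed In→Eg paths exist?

Assign every edge capacity 1; by Menger, the answer equals the max flow.
Path In→Eg (+1); total 1.
Path In→Core→Eg (+1); total 2.
Path In→C→Eg (+1); total 3.
Path In→R3→Eg (+1); total 4.
Path In→F→Eg (+1); total 5.
Path In→R2→Eg (+1); total 6.
No residual In→Eg path; max flow = 6.
Certifying cut of size 6: {In→C, In→Core, In→Eg, In→F, In→R2, In→R3}.

6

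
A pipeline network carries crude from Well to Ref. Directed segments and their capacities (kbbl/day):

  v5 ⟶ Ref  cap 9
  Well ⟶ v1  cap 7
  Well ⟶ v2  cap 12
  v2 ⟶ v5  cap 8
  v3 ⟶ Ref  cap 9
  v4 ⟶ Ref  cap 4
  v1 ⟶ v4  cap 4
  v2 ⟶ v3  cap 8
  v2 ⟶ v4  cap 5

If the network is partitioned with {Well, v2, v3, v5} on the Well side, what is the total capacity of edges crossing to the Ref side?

30

Edges leaving {Well, v2, v3, v5}: Well→v1 (7), v2→v4 (5), v3→Ref (9), v5→Ref (9).
Cut capacity = 7 + 5 + 9 + 9 = 30.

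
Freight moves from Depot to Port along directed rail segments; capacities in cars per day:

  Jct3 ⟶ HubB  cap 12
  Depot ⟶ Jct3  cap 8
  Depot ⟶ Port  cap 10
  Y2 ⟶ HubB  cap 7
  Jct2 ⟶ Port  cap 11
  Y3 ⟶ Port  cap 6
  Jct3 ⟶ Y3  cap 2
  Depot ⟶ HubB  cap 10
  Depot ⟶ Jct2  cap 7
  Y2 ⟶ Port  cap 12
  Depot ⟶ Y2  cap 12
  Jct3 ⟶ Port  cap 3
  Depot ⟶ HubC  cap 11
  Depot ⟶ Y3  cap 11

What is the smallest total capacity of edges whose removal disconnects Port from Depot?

38

Augment Depot→Port: bottleneck 10, flow now 10.
Augment Depot→Jct3→Port: bottleneck 3, flow now 13.
Augment Depot→Y2→Port: bottleneck 12, flow now 25.
Augment Depot→Y3→Port: bottleneck 6, flow now 31.
Augment Depot→Jct2→Port: bottleneck 7, flow now 38.
No augmenting path remains; maximum flow = 38.
By max-flow min-cut, the minimum cut capacity equals the max flow.
In the residual graph, reachable from Depot: {Depot, Jct3, HubB, HubC, Y3}.
Min-cut edges: Depot→Y2 (12), Depot→Jct2 (7), Depot→Port (10), Jct3→Port (3), Y3→Port (6); capacity 12 + 7 + 10 + 3 + 6 = 38.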